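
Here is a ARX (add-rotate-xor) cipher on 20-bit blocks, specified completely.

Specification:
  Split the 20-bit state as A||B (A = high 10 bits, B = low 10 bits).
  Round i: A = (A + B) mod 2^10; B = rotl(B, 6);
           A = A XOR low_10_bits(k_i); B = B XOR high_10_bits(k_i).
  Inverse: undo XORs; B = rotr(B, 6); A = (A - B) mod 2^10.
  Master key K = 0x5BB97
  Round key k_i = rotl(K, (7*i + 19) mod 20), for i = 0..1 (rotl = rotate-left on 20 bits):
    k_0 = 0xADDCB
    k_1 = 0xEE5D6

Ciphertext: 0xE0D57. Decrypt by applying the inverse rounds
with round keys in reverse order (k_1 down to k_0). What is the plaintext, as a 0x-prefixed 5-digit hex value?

s_0 = ciphertext = 0xE0D57
s_1 = InvRound(s_0, k_1) = 0xDAAEB
s_2 = InvRound(s_1, k_0) = 0x381C1

0x381C1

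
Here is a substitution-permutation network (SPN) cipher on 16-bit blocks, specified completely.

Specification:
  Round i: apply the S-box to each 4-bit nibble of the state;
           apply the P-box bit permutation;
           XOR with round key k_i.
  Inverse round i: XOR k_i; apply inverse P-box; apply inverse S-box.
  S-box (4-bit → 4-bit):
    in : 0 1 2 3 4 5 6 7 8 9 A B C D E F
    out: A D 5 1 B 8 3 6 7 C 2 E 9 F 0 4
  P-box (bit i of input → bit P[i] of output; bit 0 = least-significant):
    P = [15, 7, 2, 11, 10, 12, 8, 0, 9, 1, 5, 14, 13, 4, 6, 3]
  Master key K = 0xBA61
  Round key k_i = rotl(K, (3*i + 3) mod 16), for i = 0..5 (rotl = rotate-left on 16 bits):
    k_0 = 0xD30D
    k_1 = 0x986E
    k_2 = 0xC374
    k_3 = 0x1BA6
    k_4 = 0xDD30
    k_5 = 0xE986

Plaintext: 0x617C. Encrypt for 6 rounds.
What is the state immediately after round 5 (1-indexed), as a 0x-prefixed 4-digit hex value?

s_0 = plaintext = 0x617C
s_1 = Round(s_0, k_0) = 0x283D
s_2 = Round(s_1, k_1) = 0x3688
s_3 = Round(s_2, k_2) = 0x74F2
s_4 = Round(s_3, k_3) = 0xD8F0
s_5 = Round(s_4, k_4) = 0xF6CA
s_6 = Round(s_5, k_5) = 0xEF45

0xF6CA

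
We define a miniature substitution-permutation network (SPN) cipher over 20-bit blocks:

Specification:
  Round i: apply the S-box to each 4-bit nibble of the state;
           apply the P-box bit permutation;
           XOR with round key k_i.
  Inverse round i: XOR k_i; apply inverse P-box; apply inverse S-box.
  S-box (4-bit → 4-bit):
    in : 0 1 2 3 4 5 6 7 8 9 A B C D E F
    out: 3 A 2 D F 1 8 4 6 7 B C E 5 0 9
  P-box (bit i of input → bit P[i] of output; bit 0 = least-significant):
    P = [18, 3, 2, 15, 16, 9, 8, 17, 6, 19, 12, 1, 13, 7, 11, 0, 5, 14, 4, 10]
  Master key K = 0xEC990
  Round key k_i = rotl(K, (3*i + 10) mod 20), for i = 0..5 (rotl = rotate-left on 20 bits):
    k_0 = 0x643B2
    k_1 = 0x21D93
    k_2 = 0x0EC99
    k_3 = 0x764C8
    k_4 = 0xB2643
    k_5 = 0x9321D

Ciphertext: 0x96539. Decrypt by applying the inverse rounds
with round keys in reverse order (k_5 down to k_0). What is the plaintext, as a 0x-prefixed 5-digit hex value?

0xE1F12

s_0 = ciphertext = 0x96539
s_1 = InvRound(s_0, k_5) = 0xAE787
s_2 = InvRound(s_1, k_4) = 0x225DB
s_3 = InvRound(s_2, k_3) = 0x866D5
s_4 = InvRound(s_3, k_2) = 0xE702C
s_5 = InvRound(s_4, k_1) = 0x44179
s_6 = InvRound(s_5, k_0) = 0xE1F12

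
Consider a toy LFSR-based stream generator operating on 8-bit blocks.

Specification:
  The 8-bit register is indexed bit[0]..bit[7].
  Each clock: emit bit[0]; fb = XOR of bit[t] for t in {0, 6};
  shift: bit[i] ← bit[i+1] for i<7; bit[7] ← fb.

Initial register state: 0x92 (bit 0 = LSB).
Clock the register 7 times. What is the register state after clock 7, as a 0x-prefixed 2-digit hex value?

0xA1

reg_0 = 0x92
clock 1: out=0, reg = 0x49
clock 2: out=1, reg = 0x24
clock 3: out=0, reg = 0x12
clock 4: out=0, reg = 0x09
clock 5: out=1, reg = 0x84
clock 6: out=0, reg = 0x42
clock 7: out=0, reg = 0xA1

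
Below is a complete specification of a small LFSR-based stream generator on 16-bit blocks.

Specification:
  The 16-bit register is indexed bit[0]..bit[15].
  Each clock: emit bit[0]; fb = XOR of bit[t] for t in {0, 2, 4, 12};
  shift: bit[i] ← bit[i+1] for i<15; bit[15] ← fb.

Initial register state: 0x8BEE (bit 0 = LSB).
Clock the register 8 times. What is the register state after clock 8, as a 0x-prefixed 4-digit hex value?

reg_0 = 0x8BEE
clock 1: out=0, reg = 0xC5F7
clock 2: out=1, reg = 0xE2FB
clock 3: out=1, reg = 0x717D
clock 4: out=1, reg = 0x38BE
clock 5: out=0, reg = 0x9C5F
clock 6: out=1, reg = 0x4E2F
clock 7: out=1, reg = 0x2717
clock 8: out=1, reg = 0x938B

0x938B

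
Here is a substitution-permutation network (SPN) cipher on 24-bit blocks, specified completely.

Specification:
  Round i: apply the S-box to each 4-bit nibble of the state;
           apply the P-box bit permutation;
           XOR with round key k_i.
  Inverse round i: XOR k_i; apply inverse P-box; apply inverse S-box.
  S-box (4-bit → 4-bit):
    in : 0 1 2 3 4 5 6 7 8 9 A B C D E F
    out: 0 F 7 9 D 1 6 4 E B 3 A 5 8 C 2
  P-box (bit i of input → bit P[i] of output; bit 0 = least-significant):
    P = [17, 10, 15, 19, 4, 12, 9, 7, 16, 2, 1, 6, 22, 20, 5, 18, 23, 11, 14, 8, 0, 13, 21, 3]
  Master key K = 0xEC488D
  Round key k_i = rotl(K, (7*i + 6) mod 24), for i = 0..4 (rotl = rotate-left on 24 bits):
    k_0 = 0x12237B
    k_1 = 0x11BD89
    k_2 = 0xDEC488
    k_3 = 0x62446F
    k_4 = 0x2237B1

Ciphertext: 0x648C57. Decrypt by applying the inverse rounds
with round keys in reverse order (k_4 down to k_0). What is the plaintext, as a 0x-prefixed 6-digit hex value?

s_0 = ciphertext = 0x648C57
s_1 = InvRound(s_0, k_4) = 0xFB488C
s_2 = InvRound(s_1, k_3) = 0x5A64DB
s_3 = InvRound(s_2, k_2) = 0xA5DE57
s_4 = InvRound(s_3, k_1) = 0x84B840
s_5 = InvRound(s_4, k_0) = 0x39872C

0x39872C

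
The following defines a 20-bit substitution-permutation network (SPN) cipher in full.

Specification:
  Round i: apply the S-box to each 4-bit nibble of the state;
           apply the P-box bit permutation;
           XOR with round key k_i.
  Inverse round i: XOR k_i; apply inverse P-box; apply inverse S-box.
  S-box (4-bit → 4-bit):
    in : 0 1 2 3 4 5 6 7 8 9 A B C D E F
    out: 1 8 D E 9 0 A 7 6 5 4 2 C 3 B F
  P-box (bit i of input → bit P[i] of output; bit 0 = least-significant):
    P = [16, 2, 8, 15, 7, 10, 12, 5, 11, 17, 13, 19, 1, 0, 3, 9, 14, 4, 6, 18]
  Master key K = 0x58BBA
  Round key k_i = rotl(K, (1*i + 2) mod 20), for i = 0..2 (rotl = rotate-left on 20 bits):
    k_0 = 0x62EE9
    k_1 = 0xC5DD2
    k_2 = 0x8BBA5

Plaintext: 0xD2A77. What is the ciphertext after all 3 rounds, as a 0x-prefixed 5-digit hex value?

s_0 = plaintext = 0xD2A77
s_1 = Round(s_0, k_0) = 0x75977
s_2 = Round(s_1, k_1) = 0xD2006
s_3 = Round(s_2, k_2) = 0x8713B

0x8713B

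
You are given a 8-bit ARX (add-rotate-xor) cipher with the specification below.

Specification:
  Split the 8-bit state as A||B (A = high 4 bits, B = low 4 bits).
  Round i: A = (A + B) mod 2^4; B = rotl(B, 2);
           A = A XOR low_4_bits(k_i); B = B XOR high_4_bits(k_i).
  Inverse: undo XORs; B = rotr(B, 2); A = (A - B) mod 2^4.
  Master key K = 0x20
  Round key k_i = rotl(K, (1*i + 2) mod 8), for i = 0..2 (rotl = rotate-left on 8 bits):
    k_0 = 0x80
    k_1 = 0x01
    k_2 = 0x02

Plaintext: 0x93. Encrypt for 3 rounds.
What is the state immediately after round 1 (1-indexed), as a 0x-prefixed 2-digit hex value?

0xC4

s_0 = plaintext = 0x93
s_1 = Round(s_0, k_0) = 0xC4
s_2 = Round(s_1, k_1) = 0x11
s_3 = Round(s_2, k_2) = 0x04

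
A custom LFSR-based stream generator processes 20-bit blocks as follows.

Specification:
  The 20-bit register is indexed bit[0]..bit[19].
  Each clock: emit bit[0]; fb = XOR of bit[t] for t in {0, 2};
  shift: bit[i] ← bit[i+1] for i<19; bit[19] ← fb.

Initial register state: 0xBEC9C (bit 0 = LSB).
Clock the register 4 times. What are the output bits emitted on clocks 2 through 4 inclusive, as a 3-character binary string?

reg_0 = 0xBEC9C
clock 1: out=0, reg = 0xDF64E
clock 2: out=0, reg = 0xEFB27
clock 3: out=1, reg = 0x77D93
clock 4: out=1, reg = 0xBBEC9

011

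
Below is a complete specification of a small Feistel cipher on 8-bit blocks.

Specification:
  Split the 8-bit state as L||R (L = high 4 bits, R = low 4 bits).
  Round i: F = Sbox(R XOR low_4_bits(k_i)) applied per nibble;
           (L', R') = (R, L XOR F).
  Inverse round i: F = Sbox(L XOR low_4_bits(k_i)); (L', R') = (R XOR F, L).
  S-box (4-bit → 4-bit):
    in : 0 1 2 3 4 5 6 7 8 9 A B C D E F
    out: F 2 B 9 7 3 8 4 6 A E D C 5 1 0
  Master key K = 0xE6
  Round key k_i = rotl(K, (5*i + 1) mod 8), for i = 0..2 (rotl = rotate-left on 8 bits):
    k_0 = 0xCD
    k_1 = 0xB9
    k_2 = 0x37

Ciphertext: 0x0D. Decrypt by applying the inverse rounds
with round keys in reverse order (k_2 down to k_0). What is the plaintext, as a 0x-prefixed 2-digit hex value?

s_0 = ciphertext = 0x0D
s_1 = InvRound(s_0, k_2) = 0x90
s_2 = InvRound(s_1, k_1) = 0xF9
s_3 = InvRound(s_2, k_0) = 0x2F

0x2F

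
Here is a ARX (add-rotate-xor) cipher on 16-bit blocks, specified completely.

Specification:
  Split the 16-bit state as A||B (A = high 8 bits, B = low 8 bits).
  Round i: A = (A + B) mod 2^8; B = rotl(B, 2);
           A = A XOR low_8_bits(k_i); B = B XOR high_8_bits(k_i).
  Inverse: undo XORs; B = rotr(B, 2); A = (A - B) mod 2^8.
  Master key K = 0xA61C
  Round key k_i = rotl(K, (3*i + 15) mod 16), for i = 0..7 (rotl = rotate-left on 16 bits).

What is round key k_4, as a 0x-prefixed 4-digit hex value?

K = 0xA61C
k_0 = rotl(K, (3*0+15) mod 16) = rotl(K, 15) = 0x530E
k_1 = rotl(K, (3*1+15) mod 16) = rotl(K, 2) = 0x9872
k_2 = rotl(K, (3*2+15) mod 16) = rotl(K, 5) = 0xC394
k_3 = rotl(K, (3*3+15) mod 16) = rotl(K, 8) = 0x1CA6
k_4 = rotl(K, (3*4+15) mod 16) = rotl(K, 11) = 0xE530

0xE530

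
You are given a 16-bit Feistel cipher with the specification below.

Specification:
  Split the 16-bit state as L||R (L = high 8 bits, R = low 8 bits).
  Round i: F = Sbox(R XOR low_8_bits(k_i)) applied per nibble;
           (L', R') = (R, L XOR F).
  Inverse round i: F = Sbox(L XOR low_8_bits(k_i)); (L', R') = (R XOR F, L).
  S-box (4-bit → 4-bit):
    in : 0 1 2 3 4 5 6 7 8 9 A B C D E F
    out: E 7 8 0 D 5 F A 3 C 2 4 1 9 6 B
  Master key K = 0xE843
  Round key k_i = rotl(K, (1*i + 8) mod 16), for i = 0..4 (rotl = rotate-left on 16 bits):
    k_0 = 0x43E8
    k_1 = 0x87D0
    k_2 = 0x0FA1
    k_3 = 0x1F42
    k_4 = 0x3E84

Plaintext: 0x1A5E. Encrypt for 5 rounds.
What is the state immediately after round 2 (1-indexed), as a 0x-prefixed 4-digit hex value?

s_0 = plaintext = 0x1A5E
s_1 = Round(s_0, k_0) = 0x5E55
s_2 = Round(s_1, k_1) = 0x556B
s_3 = Round(s_2, k_2) = 0x6B47
s_4 = Round(s_3, k_3) = 0x478E
s_5 = Round(s_4, k_4) = 0x8EA5

0x556B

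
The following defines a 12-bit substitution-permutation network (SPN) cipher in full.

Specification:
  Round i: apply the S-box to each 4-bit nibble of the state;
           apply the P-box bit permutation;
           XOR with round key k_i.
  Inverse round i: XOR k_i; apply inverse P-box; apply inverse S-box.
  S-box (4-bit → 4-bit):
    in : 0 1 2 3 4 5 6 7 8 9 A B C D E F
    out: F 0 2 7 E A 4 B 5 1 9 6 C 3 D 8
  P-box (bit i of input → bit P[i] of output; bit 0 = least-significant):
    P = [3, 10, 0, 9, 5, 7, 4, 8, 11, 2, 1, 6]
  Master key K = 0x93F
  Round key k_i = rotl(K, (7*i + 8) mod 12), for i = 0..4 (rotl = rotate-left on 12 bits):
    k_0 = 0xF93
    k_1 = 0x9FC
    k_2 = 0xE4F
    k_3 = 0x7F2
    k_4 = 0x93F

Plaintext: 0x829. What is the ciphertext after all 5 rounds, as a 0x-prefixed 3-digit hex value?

s_0 = plaintext = 0x829
s_1 = Round(s_0, k_0) = 0x719
s_2 = Round(s_1, k_1) = 0x1B0
s_3 = Round(s_2, k_2) = 0x8D6
s_4 = Round(s_3, k_3) = 0xF51
s_5 = Round(s_4, k_4) = 0x8FF

0x8FF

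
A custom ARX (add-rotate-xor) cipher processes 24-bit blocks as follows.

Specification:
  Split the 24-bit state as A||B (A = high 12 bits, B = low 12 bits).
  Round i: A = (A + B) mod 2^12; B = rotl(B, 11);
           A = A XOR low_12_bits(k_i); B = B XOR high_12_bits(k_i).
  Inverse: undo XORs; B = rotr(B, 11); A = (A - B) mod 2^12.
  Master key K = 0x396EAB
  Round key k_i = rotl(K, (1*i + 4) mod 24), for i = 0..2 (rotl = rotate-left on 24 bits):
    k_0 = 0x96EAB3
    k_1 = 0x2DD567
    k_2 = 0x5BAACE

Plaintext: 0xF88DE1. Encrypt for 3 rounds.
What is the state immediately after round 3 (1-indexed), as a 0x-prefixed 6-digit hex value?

s_0 = plaintext = 0xF88DE1
s_1 = Round(s_0, k_0) = 0x7DA79E
s_2 = Round(s_1, k_1) = 0xA1F112
s_3 = Round(s_2, k_2) = 0x1FF533

0x1FF533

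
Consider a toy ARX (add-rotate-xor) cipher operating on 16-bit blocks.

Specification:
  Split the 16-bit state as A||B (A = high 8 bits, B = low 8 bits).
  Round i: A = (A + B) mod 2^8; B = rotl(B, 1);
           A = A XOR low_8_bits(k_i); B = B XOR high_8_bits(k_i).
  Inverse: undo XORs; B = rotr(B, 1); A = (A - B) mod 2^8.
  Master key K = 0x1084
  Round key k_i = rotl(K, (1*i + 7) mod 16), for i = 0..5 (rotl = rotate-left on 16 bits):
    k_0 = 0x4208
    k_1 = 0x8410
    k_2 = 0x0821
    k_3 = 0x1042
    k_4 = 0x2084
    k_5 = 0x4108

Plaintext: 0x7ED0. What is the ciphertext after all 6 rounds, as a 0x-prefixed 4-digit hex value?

s_0 = plaintext = 0x7ED0
s_1 = Round(s_0, k_0) = 0x46E3
s_2 = Round(s_1, k_1) = 0x3943
s_3 = Round(s_2, k_2) = 0x5D8E
s_4 = Round(s_3, k_3) = 0xA90D
s_5 = Round(s_4, k_4) = 0x323A
s_6 = Round(s_5, k_5) = 0x6435

0x6435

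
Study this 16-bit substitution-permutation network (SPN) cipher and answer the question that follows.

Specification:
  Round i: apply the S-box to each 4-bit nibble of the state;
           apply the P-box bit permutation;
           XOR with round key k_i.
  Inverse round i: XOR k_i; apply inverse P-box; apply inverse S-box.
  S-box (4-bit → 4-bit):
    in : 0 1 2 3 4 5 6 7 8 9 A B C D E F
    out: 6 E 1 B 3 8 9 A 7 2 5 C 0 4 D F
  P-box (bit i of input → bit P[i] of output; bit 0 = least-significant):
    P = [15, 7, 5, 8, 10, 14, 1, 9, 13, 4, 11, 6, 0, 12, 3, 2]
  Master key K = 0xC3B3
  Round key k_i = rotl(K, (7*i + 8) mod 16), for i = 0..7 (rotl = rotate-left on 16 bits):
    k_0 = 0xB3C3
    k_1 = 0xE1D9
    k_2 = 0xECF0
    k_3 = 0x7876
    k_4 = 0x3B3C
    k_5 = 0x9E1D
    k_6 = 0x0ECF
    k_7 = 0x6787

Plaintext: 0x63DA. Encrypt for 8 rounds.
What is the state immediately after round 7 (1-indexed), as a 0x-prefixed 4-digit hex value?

0x8A94

s_0 = plaintext = 0x63DA
s_1 = Round(s_0, k_0) = 0x13B4
s_2 = Round(s_1, k_1) = 0x5307
s_3 = Round(s_2, k_2) = 0x8D26
s_4 = Round(s_3, k_3) = 0xE57F
s_5 = Round(s_4, k_4) = 0xF8D1
s_6 = Round(s_5, k_5) = 0xA7A2
s_7 = Round(s_6, k_6) = 0x8A94
s_8 = Round(s_7, k_7) = 0x9F0E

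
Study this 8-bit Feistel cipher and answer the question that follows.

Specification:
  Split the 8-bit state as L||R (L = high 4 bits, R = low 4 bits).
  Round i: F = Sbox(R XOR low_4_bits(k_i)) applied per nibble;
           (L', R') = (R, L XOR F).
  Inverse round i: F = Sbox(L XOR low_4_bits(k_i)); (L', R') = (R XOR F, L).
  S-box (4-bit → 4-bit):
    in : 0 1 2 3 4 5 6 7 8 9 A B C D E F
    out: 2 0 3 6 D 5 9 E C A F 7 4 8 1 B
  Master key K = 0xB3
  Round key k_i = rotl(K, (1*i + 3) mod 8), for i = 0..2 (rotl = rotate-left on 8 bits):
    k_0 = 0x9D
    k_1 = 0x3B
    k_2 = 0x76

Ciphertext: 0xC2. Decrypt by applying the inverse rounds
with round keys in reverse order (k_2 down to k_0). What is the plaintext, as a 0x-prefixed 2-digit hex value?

s_0 = ciphertext = 0xC2
s_1 = InvRound(s_0, k_2) = 0xDC
s_2 = InvRound(s_1, k_1) = 0x5D
s_3 = InvRound(s_2, k_0) = 0x15

0x15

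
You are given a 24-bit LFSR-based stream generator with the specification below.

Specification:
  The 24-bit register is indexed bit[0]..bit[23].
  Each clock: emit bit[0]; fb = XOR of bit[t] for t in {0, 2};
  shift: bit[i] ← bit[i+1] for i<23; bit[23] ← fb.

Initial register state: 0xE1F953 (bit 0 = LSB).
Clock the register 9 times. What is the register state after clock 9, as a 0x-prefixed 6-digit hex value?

0x83F0FC

reg_0 = 0xE1F953
clock 1: out=1, reg = 0xF0FCA9
clock 2: out=1, reg = 0xF87E54
clock 3: out=0, reg = 0xFC3F2A
clock 4: out=0, reg = 0x7E1F95
clock 5: out=1, reg = 0x3F0FCA
clock 6: out=0, reg = 0x1F87E5
clock 7: out=1, reg = 0x0FC3F2
clock 8: out=0, reg = 0x07E1F9
clock 9: out=1, reg = 0x83F0FC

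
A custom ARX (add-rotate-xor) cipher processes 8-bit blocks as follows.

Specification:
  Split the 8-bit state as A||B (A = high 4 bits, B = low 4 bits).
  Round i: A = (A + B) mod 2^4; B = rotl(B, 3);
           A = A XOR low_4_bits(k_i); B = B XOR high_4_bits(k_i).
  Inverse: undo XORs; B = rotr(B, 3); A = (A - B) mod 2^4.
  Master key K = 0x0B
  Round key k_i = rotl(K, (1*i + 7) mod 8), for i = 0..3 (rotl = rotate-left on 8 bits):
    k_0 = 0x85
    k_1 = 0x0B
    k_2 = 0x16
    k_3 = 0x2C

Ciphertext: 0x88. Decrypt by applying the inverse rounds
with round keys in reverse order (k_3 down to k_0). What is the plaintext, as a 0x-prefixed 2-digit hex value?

s_0 = ciphertext = 0x88
s_1 = InvRound(s_0, k_3) = 0xF5
s_2 = InvRound(s_1, k_2) = 0x18
s_3 = InvRound(s_2, k_1) = 0x91
s_4 = InvRound(s_3, k_0) = 0x93

0x93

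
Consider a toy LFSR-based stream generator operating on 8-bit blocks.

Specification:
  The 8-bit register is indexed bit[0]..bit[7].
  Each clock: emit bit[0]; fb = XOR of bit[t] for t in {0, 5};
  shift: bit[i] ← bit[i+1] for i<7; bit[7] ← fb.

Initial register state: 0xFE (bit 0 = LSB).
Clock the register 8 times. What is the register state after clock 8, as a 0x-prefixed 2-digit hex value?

reg_0 = 0xFE
clock 1: out=0, reg = 0xFF
clock 2: out=1, reg = 0x7F
clock 3: out=1, reg = 0x3F
clock 4: out=1, reg = 0x1F
clock 5: out=1, reg = 0x8F
clock 6: out=1, reg = 0xC7
clock 7: out=1, reg = 0xE3
clock 8: out=1, reg = 0x71

0x71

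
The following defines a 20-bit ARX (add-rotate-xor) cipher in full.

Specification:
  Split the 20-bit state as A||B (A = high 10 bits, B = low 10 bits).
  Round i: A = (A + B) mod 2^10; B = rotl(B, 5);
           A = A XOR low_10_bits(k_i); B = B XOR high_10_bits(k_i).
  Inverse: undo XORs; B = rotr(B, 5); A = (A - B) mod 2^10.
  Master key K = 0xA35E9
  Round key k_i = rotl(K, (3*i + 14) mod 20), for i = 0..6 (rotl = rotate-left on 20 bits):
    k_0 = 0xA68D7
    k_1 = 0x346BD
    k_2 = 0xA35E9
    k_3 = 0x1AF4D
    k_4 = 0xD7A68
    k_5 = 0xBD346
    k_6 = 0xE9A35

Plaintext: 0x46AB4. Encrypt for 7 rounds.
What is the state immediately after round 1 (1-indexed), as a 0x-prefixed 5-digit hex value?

s_0 = plaintext = 0x46AB4
s_1 = Round(s_0, k_0) = 0xC640F
s_2 = Round(s_1, k_1) = 0x65531
s_3 = Round(s_2, k_2) = 0xCBCA4
s_4 = Round(s_3, k_3) = 0x278EE
s_5 = Round(s_4, k_4) = 0xF9299
s_6 = Round(s_5, k_5) = 0x4EDC0
s_7 = Round(s_6, k_6) = 0x33BA8

0xC640F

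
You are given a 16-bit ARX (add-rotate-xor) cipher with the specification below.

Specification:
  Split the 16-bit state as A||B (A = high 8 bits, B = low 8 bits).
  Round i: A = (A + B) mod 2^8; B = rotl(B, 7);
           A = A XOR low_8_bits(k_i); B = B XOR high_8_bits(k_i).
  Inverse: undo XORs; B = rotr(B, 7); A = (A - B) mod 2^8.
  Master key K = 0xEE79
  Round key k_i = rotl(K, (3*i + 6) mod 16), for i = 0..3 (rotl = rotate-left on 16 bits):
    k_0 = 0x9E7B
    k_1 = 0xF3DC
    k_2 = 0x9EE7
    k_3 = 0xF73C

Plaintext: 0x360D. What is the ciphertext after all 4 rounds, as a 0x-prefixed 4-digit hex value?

0xF147

s_0 = plaintext = 0x360D
s_1 = Round(s_0, k_0) = 0x3818
s_2 = Round(s_1, k_1) = 0x8CFF
s_3 = Round(s_2, k_2) = 0x6C61
s_4 = Round(s_3, k_3) = 0xF147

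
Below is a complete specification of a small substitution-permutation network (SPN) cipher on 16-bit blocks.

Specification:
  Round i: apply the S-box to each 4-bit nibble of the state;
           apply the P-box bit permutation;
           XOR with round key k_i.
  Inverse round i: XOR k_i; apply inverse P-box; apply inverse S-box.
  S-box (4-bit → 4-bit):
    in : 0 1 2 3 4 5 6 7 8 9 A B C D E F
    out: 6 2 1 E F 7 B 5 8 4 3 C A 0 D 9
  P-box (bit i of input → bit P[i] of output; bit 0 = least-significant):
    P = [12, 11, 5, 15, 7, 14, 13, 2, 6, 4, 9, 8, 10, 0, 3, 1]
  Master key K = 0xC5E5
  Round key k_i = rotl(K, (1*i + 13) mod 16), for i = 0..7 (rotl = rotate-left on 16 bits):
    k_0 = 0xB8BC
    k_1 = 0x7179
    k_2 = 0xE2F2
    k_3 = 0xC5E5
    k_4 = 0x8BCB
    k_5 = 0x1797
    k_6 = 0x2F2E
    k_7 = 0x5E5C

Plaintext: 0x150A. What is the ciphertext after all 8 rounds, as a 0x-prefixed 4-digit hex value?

0x9F1D

s_0 = plaintext = 0x150A
s_1 = Round(s_0, k_0) = 0xC2ED
s_2 = Round(s_1, k_1) = 0x51BE
s_3 = Round(s_2, k_2) = 0x56CF
s_4 = Round(s_3, k_3) = 0x10B8
s_5 = Round(s_4, k_4) = 0x29DE
s_6 = Round(s_5, k_5) = 0x81B7
s_7 = Round(s_6, k_6) = 0x1F18
s_8 = Round(s_7, k_7) = 0x9F1D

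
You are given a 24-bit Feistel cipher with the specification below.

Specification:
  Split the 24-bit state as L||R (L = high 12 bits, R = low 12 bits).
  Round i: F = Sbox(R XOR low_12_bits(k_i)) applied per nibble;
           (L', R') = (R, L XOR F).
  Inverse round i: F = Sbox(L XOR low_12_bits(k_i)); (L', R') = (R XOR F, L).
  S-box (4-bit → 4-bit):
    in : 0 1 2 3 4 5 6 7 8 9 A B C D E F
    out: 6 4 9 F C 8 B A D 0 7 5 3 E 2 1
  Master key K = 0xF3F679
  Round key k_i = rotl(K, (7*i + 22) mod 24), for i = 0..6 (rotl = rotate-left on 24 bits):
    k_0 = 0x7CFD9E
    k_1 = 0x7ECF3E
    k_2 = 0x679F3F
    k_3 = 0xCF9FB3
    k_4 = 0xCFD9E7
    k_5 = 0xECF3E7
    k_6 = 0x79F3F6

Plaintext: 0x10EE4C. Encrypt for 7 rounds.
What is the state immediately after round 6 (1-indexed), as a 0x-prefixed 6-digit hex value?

0x9DADD7

s_0 = plaintext = 0x10EE4C
s_1 = Round(s_0, k_0) = 0xE4CEE7
s_2 = Round(s_1, k_1) = 0xEE7AAC
s_3 = Round(s_2, k_2) = 0xAAC6E8
s_4 = Round(s_3, k_3) = 0x6E8A29
s_5 = Round(s_4, k_4) = 0xA299DA
s_6 = Round(s_5, k_5) = 0x9DADD7
s_7 = Round(s_6, k_6) = 0xDD7B4E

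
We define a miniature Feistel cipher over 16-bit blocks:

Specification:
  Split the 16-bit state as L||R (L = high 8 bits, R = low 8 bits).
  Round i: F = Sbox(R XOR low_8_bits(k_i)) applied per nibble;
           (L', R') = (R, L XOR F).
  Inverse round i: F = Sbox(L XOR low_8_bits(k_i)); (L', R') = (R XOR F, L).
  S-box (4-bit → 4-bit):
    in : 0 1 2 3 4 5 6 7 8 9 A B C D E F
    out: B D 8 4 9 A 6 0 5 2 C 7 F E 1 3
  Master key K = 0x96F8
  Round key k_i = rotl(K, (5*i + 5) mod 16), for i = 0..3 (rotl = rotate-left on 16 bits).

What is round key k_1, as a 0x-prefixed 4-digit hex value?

K = 0x96F8
k_0 = rotl(K, (5*0+5) mod 16) = rotl(K, 5) = 0xDF12
k_1 = rotl(K, (5*1+5) mod 16) = rotl(K, 10) = 0xE25B

0xE25B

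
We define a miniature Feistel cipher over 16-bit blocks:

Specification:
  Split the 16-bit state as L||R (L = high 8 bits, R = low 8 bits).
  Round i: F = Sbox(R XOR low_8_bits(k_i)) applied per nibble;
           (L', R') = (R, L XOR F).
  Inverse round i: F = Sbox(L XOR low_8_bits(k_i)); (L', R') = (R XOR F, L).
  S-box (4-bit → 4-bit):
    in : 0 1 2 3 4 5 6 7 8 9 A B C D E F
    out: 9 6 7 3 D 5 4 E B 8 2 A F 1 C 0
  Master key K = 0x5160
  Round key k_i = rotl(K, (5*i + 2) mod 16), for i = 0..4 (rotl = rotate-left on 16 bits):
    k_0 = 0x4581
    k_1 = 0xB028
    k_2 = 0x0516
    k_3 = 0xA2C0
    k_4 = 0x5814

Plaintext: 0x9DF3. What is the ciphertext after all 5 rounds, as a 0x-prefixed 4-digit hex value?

0xC5CB

s_0 = plaintext = 0x9DF3
s_1 = Round(s_0, k_0) = 0xF37A
s_2 = Round(s_1, k_1) = 0x7AA4
s_3 = Round(s_2, k_2) = 0xA4DD
s_4 = Round(s_3, k_3) = 0xDDC5
s_5 = Round(s_4, k_4) = 0xC5CB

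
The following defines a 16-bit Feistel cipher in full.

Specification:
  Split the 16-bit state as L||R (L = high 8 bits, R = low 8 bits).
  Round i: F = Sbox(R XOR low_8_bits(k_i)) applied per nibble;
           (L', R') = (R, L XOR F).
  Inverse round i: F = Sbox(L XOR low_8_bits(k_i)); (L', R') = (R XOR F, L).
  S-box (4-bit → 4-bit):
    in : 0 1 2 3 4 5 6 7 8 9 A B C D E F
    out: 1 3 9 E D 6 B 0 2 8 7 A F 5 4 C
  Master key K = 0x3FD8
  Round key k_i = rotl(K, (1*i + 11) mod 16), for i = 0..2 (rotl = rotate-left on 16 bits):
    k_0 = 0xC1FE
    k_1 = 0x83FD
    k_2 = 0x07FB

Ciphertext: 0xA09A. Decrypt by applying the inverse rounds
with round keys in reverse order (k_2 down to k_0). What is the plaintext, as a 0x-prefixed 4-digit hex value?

s_0 = ciphertext = 0xA09A
s_1 = InvRound(s_0, k_2) = 0xF0A0
s_2 = InvRound(s_1, k_1) = 0xB5F0
s_3 = InvRound(s_2, k_0) = 0x2AB5

0x2AB5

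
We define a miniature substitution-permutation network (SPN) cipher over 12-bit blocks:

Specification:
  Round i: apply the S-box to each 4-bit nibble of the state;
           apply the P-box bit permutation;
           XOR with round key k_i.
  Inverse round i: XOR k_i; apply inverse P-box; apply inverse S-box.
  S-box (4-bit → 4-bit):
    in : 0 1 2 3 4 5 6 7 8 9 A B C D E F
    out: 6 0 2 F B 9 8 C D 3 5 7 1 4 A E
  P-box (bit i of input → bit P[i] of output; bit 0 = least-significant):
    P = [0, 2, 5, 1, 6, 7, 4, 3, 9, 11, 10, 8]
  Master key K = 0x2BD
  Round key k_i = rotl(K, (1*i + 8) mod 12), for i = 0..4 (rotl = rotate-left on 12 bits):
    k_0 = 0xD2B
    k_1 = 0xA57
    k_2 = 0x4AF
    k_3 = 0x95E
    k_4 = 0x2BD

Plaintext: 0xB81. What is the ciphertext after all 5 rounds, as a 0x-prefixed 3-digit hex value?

s_0 = plaintext = 0xB81
s_1 = Round(s_0, k_0) = 0x373
s_2 = Round(s_1, k_1) = 0x568
s_3 = Round(s_2, k_2) = 0x784
s_4 = Round(s_3, k_3) = 0xC01
s_5 = Round(s_4, k_4) = 0x02D

0x02D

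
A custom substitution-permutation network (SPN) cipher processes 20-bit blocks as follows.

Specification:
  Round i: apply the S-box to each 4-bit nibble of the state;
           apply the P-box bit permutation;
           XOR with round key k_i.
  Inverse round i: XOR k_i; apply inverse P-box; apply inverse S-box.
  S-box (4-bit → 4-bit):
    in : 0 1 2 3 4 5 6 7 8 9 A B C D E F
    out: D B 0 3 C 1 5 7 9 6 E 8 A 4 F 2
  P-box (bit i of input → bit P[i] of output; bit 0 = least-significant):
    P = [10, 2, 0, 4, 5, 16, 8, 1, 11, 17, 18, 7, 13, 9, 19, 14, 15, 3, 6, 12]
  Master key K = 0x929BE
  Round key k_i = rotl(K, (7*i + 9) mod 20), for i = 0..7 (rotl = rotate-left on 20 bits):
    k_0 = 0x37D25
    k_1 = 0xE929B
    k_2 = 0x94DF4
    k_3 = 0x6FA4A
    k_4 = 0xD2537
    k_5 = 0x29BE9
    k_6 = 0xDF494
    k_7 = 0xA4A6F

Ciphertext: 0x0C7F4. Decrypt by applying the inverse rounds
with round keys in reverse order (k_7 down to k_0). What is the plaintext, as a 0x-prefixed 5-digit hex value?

0xBE329

s_0 = ciphertext = 0x0C7F4
s_1 = InvRound(s_0, k_7) = 0x3D140
s_2 = InvRound(s_1, k_6) = 0xD6AD1
s_3 = InvRound(s_2, k_5) = 0x1097B
s_4 = InvRound(s_3, k_4) = 0x96623
s_5 = InvRound(s_4, k_3) = 0xED736
s_6 = InvRound(s_5, k_2) = 0x0FEC2
s_7 = InvRound(s_6, k_1) = 0x90720
s_8 = InvRound(s_7, k_0) = 0xBE329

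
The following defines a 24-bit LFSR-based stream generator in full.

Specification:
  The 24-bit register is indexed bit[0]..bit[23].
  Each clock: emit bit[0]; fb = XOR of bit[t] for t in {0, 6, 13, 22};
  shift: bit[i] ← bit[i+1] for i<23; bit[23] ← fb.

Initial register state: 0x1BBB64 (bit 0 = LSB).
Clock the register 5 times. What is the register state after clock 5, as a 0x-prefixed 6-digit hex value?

0x20DDDB

reg_0 = 0x1BBB64
clock 1: out=0, reg = 0x0DDDB2
clock 2: out=0, reg = 0x06EED9
clock 3: out=1, reg = 0x83776C
clock 4: out=0, reg = 0x41BBB6
clock 5: out=0, reg = 0x20DDDB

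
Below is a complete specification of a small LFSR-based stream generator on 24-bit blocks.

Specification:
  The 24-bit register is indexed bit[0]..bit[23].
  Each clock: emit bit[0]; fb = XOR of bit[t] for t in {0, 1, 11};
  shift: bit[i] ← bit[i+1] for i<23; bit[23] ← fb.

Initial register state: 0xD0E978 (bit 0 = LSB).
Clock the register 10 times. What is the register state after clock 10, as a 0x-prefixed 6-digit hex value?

0xF6743A

reg_0 = 0xD0E978
clock 1: out=0, reg = 0xE874BC
clock 2: out=0, reg = 0x743A5E
clock 3: out=0, reg = 0x3A1D2F
clock 4: out=1, reg = 0x9D0E97
clock 5: out=1, reg = 0xCE874B
clock 6: out=1, reg = 0x6743A5
clock 7: out=1, reg = 0xB3A1D2
clock 8: out=0, reg = 0xD9D0E9
clock 9: out=1, reg = 0xECE874
clock 10: out=0, reg = 0xF6743A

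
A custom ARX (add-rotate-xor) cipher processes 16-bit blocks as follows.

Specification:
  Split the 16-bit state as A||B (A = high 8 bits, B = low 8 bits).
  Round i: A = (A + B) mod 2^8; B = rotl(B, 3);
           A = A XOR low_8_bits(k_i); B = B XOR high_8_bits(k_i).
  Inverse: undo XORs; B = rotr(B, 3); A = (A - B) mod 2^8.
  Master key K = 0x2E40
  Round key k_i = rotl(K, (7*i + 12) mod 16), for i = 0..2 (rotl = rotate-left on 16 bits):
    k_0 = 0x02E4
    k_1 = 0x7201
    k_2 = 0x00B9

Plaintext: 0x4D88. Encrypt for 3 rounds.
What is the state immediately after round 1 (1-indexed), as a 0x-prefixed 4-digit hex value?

s_0 = plaintext = 0x4D88
s_1 = Round(s_0, k_0) = 0x3146
s_2 = Round(s_1, k_1) = 0x7640
s_3 = Round(s_2, k_2) = 0x0F02

0x3146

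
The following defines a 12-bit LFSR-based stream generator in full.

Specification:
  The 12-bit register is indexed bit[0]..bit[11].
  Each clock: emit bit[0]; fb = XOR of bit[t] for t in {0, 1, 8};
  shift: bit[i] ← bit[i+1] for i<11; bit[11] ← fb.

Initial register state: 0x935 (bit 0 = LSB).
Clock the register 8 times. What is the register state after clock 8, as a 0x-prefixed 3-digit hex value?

reg_0 = 0x935
clock 1: out=1, reg = 0x49A
clock 2: out=0, reg = 0xA4D
clock 3: out=1, reg = 0xD26
clock 4: out=0, reg = 0x693
clock 5: out=1, reg = 0x349
clock 6: out=1, reg = 0x1A4
clock 7: out=0, reg = 0x8D2
clock 8: out=0, reg = 0xC69

0xC69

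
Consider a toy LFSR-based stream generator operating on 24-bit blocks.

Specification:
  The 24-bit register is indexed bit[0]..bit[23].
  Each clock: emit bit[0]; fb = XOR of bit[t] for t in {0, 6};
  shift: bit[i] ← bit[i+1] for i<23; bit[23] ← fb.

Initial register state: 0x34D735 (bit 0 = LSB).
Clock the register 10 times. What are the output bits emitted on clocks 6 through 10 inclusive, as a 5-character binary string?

reg_0 = 0x34D735
clock 1: out=1, reg = 0x9A6B9A
clock 2: out=0, reg = 0x4D35CD
clock 3: out=1, reg = 0x269AE6
clock 4: out=0, reg = 0x934D73
clock 5: out=1, reg = 0x49A6B9
clock 6: out=1, reg = 0xA4D35C
clock 7: out=0, reg = 0xD269AE
clock 8: out=0, reg = 0x6934D7
clock 9: out=1, reg = 0x349A6B
clock 10: out=1, reg = 0x1A4D35

10011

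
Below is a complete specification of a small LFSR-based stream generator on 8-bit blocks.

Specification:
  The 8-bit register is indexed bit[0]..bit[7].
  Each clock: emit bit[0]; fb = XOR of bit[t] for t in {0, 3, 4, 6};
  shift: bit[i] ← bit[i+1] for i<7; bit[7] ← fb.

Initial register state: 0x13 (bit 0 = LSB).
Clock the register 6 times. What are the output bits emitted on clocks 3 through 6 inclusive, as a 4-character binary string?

0010

reg_0 = 0x13
clock 1: out=1, reg = 0x09
clock 2: out=1, reg = 0x04
clock 3: out=0, reg = 0x02
clock 4: out=0, reg = 0x01
clock 5: out=1, reg = 0x80
clock 6: out=0, reg = 0x40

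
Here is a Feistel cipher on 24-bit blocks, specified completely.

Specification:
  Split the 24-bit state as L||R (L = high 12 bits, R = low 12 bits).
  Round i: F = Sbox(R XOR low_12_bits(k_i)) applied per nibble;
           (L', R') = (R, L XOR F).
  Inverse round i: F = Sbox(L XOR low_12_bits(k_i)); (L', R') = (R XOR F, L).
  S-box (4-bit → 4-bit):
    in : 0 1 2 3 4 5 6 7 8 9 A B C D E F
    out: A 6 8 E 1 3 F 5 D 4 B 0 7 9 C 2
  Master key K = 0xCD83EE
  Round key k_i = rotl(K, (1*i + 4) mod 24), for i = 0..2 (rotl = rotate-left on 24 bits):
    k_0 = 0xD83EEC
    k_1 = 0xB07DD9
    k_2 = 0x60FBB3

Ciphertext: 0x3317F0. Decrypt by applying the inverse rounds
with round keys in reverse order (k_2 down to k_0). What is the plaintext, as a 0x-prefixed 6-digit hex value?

0x708617

s_0 = ciphertext = 0x3317F0
s_1 = InvRound(s_0, k_2) = 0xA28331
s_2 = InvRound(s_1, k_1) = 0x617A28
s_3 = InvRound(s_2, k_0) = 0x708617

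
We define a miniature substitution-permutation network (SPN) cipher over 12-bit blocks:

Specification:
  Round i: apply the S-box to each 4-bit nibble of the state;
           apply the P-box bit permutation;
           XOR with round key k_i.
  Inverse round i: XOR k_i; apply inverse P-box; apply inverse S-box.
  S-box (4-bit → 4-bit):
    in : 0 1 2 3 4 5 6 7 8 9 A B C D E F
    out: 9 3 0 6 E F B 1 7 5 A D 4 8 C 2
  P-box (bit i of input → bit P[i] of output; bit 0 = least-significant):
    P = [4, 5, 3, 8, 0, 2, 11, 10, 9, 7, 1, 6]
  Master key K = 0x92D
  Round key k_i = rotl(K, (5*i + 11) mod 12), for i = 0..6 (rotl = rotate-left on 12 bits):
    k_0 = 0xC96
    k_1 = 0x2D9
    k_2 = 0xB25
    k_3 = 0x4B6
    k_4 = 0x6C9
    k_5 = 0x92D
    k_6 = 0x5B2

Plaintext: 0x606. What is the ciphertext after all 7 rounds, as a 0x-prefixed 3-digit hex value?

0xB2C

s_0 = plaintext = 0x606
s_1 = Round(s_0, k_0) = 0xB67
s_2 = Round(s_1, k_1) = 0x48E
s_3 = Round(s_2, k_2) = 0x2EA
s_4 = Round(s_3, k_3) = 0x996
s_5 = Round(s_4, k_4) = 0xDFA
s_6 = Round(s_5, k_5) = 0x849
s_7 = Round(s_6, k_6) = 0xB2C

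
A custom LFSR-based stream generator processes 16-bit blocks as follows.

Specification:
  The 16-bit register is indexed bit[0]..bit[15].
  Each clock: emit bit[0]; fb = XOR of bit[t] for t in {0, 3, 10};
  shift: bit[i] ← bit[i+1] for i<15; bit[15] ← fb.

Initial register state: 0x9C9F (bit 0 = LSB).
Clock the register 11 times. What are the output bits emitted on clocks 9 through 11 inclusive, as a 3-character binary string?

reg_0 = 0x9C9F
clock 1: out=1, reg = 0xCE4F
clock 2: out=1, reg = 0xE727
clock 3: out=1, reg = 0x7393
clock 4: out=1, reg = 0xB9C9
clock 5: out=1, reg = 0x5CE4
clock 6: out=0, reg = 0xAE72
clock 7: out=0, reg = 0xD739
clock 8: out=1, reg = 0xEB9C
clock 9: out=0, reg = 0xF5CE
clock 10: out=0, reg = 0x7AE7
clock 11: out=1, reg = 0xBD73

001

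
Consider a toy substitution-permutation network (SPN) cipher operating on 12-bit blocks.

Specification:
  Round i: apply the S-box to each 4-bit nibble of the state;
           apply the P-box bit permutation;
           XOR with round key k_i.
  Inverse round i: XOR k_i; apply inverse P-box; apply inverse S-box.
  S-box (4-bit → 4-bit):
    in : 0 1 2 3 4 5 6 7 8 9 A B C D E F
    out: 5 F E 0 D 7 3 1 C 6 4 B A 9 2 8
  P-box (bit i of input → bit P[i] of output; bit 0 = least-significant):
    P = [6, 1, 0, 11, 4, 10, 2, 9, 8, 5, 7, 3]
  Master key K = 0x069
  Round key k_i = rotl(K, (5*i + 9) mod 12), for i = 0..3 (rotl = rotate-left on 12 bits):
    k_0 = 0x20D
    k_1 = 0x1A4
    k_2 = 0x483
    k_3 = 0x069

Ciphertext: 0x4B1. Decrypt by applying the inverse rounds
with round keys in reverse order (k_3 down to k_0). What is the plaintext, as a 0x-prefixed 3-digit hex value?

s_0 = ciphertext = 0x4B1
s_1 = InvRound(s_0, k_3) = 0x867
s_2 = InvRound(s_1, k_2) = 0x99D
s_3 = InvRound(s_2, k_1) = 0xC78
s_4 = InvRound(s_3, k_0) = 0xE14

0xE14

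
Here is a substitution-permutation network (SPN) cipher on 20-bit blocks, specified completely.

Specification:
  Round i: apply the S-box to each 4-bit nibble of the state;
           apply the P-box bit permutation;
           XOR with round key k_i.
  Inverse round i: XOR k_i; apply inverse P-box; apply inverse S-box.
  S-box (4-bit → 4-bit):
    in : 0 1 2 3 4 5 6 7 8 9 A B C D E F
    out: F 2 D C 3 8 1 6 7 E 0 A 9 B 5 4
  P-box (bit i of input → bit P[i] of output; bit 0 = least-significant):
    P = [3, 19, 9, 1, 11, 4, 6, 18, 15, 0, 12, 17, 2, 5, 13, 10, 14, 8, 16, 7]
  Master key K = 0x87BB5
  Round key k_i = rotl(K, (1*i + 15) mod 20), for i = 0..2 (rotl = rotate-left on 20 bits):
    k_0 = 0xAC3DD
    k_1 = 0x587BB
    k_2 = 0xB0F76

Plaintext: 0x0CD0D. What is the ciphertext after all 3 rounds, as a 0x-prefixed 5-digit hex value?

s_0 = plaintext = 0x0CD0D
s_1 = Round(s_0, k_0) = 0x50E02
s_2 = Round(s_1, k_1) = 0x13945
s_3 = Round(s_2, k_2) = 0x93265

0x93265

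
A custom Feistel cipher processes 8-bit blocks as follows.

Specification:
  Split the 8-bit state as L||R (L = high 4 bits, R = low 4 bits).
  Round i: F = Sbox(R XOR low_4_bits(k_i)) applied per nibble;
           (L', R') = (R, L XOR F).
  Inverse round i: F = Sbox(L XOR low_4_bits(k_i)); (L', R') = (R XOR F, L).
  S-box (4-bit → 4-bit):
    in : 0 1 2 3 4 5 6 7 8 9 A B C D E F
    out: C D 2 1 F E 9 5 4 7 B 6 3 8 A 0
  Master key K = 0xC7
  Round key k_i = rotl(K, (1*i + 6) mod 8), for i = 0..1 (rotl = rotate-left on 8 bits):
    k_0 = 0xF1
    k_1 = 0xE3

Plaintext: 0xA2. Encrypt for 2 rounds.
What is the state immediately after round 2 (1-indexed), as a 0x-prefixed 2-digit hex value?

0xB6

s_0 = plaintext = 0xA2
s_1 = Round(s_0, k_0) = 0x2B
s_2 = Round(s_1, k_1) = 0xB6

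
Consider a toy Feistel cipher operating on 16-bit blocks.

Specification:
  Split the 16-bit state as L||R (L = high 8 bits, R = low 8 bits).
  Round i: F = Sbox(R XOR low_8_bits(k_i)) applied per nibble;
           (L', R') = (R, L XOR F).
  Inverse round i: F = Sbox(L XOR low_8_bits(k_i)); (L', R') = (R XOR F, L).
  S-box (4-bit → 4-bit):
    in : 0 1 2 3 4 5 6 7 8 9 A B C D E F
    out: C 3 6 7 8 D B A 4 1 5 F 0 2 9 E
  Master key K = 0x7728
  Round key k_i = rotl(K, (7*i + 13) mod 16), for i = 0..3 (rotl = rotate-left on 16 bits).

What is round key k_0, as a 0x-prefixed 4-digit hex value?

0x0EE5

K = 0x7728
k_0 = rotl(K, (7*0+13) mod 16) = rotl(K, 13) = 0x0EE5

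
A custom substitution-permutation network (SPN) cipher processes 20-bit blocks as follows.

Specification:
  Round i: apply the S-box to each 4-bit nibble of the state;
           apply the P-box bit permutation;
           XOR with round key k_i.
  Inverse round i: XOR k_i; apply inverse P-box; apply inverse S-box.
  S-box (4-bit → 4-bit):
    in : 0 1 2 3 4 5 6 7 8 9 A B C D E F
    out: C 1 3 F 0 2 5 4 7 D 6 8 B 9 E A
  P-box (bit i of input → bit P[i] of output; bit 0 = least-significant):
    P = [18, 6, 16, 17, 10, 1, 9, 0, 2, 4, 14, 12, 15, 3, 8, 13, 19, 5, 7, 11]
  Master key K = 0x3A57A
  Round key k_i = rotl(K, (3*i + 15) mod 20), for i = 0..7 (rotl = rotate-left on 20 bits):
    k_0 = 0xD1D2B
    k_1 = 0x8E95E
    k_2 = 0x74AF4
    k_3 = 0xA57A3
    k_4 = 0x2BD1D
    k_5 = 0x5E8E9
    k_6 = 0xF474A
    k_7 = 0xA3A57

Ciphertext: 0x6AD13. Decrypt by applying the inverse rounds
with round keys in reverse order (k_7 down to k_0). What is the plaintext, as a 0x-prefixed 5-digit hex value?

s_0 = ciphertext = 0x6AD13
s_1 = InvRound(s_0, k_7) = 0x16D62
s_2 = InvRound(s_1, k_6) = 0xCF47D
s_3 = InvRound(s_2, k_5) = 0x94C17
s_4 = InvRound(s_3, k_4) = 0x13050
s_5 = InvRound(s_4, k_3) = 0x80A3E
s_6 = InvRound(s_5, k_2) = 0x65753
s_7 = InvRound(s_6, k_1) = 0xDCD9D
s_8 = InvRound(s_7, k_0) = 0xA1354

0xA1354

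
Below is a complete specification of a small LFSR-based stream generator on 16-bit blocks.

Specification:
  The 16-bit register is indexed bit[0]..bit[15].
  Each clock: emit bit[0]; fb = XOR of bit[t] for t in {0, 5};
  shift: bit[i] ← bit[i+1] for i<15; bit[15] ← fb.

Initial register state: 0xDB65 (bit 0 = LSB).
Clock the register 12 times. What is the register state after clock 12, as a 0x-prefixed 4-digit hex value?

0xDBED

reg_0 = 0xDB65
clock 1: out=1, reg = 0x6DB2
clock 2: out=0, reg = 0xB6D9
clock 3: out=1, reg = 0xDB6C
clock 4: out=0, reg = 0xEDB6
clock 5: out=0, reg = 0xF6DB
clock 6: out=1, reg = 0xFB6D
clock 7: out=1, reg = 0x7DB6
clock 8: out=0, reg = 0xBEDB
clock 9: out=1, reg = 0xDF6D
clock 10: out=1, reg = 0x6FB6
clock 11: out=0, reg = 0xB7DB
clock 12: out=1, reg = 0xDBED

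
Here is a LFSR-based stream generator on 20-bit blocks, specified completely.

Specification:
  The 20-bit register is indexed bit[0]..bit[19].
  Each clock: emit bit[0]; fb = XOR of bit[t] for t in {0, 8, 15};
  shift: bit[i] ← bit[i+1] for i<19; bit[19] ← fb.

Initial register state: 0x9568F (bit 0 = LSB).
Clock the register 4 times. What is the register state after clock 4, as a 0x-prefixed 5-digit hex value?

0xB9568

reg_0 = 0x9568F
clock 1: out=1, reg = 0xCAB47
clock 2: out=1, reg = 0xE55A3
clock 3: out=1, reg = 0x72AD1
clock 4: out=1, reg = 0xB9568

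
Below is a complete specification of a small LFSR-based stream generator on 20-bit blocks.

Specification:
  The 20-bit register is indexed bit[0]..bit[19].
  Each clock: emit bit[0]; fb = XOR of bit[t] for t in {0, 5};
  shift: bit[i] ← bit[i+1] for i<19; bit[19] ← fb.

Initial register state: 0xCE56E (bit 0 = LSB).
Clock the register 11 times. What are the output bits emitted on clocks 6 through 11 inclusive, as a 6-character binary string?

reg_0 = 0xCE56E
clock 1: out=0, reg = 0xE72B7
clock 2: out=1, reg = 0x7395B
clock 3: out=1, reg = 0xB9CAD
clock 4: out=1, reg = 0x5CE56
clock 5: out=0, reg = 0x2E72B
clock 6: out=1, reg = 0x17395
clock 7: out=1, reg = 0x8B9CA
clock 8: out=0, reg = 0x45CE5
clock 9: out=1, reg = 0x22E72
clock 10: out=0, reg = 0x91739
clock 11: out=1, reg = 0x48B9C

110101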